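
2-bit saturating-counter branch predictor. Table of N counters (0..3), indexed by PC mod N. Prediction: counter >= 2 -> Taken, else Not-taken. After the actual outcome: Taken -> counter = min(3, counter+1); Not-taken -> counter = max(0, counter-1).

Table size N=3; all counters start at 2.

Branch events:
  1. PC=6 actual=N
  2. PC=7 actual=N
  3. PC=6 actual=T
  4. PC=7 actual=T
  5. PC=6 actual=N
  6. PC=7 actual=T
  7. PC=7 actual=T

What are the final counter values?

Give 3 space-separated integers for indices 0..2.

Ev 1: PC=6 idx=0 pred=T actual=N -> ctr[0]=1
Ev 2: PC=7 idx=1 pred=T actual=N -> ctr[1]=1
Ev 3: PC=6 idx=0 pred=N actual=T -> ctr[0]=2
Ev 4: PC=7 idx=1 pred=N actual=T -> ctr[1]=2
Ev 5: PC=6 idx=0 pred=T actual=N -> ctr[0]=1
Ev 6: PC=7 idx=1 pred=T actual=T -> ctr[1]=3
Ev 7: PC=7 idx=1 pred=T actual=T -> ctr[1]=3

Answer: 1 3 2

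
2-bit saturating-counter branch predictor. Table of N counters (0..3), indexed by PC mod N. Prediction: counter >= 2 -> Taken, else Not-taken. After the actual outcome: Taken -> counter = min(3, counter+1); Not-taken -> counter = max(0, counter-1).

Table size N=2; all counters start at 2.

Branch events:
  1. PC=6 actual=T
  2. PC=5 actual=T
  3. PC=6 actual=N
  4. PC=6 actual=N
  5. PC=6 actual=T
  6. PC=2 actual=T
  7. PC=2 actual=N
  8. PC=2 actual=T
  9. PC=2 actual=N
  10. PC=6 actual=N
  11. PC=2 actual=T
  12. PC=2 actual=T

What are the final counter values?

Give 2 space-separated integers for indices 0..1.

Ev 1: PC=6 idx=0 pred=T actual=T -> ctr[0]=3
Ev 2: PC=5 idx=1 pred=T actual=T -> ctr[1]=3
Ev 3: PC=6 idx=0 pred=T actual=N -> ctr[0]=2
Ev 4: PC=6 idx=0 pred=T actual=N -> ctr[0]=1
Ev 5: PC=6 idx=0 pred=N actual=T -> ctr[0]=2
Ev 6: PC=2 idx=0 pred=T actual=T -> ctr[0]=3
Ev 7: PC=2 idx=0 pred=T actual=N -> ctr[0]=2
Ev 8: PC=2 idx=0 pred=T actual=T -> ctr[0]=3
Ev 9: PC=2 idx=0 pred=T actual=N -> ctr[0]=2
Ev 10: PC=6 idx=0 pred=T actual=N -> ctr[0]=1
Ev 11: PC=2 idx=0 pred=N actual=T -> ctr[0]=2
Ev 12: PC=2 idx=0 pred=T actual=T -> ctr[0]=3

Answer: 3 3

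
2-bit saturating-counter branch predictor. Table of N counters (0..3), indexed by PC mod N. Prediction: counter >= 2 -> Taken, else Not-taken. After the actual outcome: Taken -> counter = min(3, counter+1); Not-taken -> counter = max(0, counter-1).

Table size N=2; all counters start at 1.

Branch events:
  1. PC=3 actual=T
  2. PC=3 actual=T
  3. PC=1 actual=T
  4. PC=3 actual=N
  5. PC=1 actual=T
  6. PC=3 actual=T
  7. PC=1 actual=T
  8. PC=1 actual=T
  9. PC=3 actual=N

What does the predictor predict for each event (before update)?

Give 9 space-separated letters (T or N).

Ev 1: PC=3 idx=1 pred=N actual=T -> ctr[1]=2
Ev 2: PC=3 idx=1 pred=T actual=T -> ctr[1]=3
Ev 3: PC=1 idx=1 pred=T actual=T -> ctr[1]=3
Ev 4: PC=3 idx=1 pred=T actual=N -> ctr[1]=2
Ev 5: PC=1 idx=1 pred=T actual=T -> ctr[1]=3
Ev 6: PC=3 idx=1 pred=T actual=T -> ctr[1]=3
Ev 7: PC=1 idx=1 pred=T actual=T -> ctr[1]=3
Ev 8: PC=1 idx=1 pred=T actual=T -> ctr[1]=3
Ev 9: PC=3 idx=1 pred=T actual=N -> ctr[1]=2

Answer: N T T T T T T T T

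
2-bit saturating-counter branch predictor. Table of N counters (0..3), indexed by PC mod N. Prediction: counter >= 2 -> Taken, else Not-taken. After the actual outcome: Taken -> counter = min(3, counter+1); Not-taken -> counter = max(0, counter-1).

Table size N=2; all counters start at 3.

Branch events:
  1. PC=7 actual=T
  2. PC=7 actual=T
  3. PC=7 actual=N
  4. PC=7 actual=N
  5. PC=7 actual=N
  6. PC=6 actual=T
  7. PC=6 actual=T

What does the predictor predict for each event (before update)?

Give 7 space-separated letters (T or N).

Answer: T T T T N T T

Derivation:
Ev 1: PC=7 idx=1 pred=T actual=T -> ctr[1]=3
Ev 2: PC=7 idx=1 pred=T actual=T -> ctr[1]=3
Ev 3: PC=7 idx=1 pred=T actual=N -> ctr[1]=2
Ev 4: PC=7 idx=1 pred=T actual=N -> ctr[1]=1
Ev 5: PC=7 idx=1 pred=N actual=N -> ctr[1]=0
Ev 6: PC=6 idx=0 pred=T actual=T -> ctr[0]=3
Ev 7: PC=6 idx=0 pred=T actual=T -> ctr[0]=3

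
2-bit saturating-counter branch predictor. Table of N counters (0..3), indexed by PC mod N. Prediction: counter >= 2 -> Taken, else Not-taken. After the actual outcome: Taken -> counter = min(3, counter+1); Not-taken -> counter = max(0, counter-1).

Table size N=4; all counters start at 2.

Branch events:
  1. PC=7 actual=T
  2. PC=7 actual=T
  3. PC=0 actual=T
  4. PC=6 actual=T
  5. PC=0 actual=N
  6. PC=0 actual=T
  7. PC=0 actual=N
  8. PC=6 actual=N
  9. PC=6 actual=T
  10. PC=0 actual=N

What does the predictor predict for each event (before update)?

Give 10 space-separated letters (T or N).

Answer: T T T T T T T T T T

Derivation:
Ev 1: PC=7 idx=3 pred=T actual=T -> ctr[3]=3
Ev 2: PC=7 idx=3 pred=T actual=T -> ctr[3]=3
Ev 3: PC=0 idx=0 pred=T actual=T -> ctr[0]=3
Ev 4: PC=6 idx=2 pred=T actual=T -> ctr[2]=3
Ev 5: PC=0 idx=0 pred=T actual=N -> ctr[0]=2
Ev 6: PC=0 idx=0 pred=T actual=T -> ctr[0]=3
Ev 7: PC=0 idx=0 pred=T actual=N -> ctr[0]=2
Ev 8: PC=6 idx=2 pred=T actual=N -> ctr[2]=2
Ev 9: PC=6 idx=2 pred=T actual=T -> ctr[2]=3
Ev 10: PC=0 idx=0 pred=T actual=N -> ctr[0]=1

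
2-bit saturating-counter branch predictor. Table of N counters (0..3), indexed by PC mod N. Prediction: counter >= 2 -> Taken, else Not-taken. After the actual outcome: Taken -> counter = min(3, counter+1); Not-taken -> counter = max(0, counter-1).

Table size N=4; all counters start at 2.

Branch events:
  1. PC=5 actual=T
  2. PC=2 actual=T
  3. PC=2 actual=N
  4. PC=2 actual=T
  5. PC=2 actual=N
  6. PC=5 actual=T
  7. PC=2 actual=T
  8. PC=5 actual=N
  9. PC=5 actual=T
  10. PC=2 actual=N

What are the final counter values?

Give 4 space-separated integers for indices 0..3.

Answer: 2 3 2 2

Derivation:
Ev 1: PC=5 idx=1 pred=T actual=T -> ctr[1]=3
Ev 2: PC=2 idx=2 pred=T actual=T -> ctr[2]=3
Ev 3: PC=2 idx=2 pred=T actual=N -> ctr[2]=2
Ev 4: PC=2 idx=2 pred=T actual=T -> ctr[2]=3
Ev 5: PC=2 idx=2 pred=T actual=N -> ctr[2]=2
Ev 6: PC=5 idx=1 pred=T actual=T -> ctr[1]=3
Ev 7: PC=2 idx=2 pred=T actual=T -> ctr[2]=3
Ev 8: PC=5 idx=1 pred=T actual=N -> ctr[1]=2
Ev 9: PC=5 idx=1 pred=T actual=T -> ctr[1]=3
Ev 10: PC=2 idx=2 pred=T actual=N -> ctr[2]=2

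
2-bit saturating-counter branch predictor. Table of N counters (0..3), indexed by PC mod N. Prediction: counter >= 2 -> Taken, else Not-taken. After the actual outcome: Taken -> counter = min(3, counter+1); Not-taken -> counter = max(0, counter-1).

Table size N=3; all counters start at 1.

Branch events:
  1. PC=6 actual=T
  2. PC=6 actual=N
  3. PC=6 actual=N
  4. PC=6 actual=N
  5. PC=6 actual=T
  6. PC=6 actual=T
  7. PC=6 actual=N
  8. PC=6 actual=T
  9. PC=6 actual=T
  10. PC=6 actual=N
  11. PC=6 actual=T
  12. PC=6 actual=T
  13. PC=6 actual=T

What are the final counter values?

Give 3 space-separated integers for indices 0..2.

Ev 1: PC=6 idx=0 pred=N actual=T -> ctr[0]=2
Ev 2: PC=6 idx=0 pred=T actual=N -> ctr[0]=1
Ev 3: PC=6 idx=0 pred=N actual=N -> ctr[0]=0
Ev 4: PC=6 idx=0 pred=N actual=N -> ctr[0]=0
Ev 5: PC=6 idx=0 pred=N actual=T -> ctr[0]=1
Ev 6: PC=6 idx=0 pred=N actual=T -> ctr[0]=2
Ev 7: PC=6 idx=0 pred=T actual=N -> ctr[0]=1
Ev 8: PC=6 idx=0 pred=N actual=T -> ctr[0]=2
Ev 9: PC=6 idx=0 pred=T actual=T -> ctr[0]=3
Ev 10: PC=6 idx=0 pred=T actual=N -> ctr[0]=2
Ev 11: PC=6 idx=0 pred=T actual=T -> ctr[0]=3
Ev 12: PC=6 idx=0 pred=T actual=T -> ctr[0]=3
Ev 13: PC=6 idx=0 pred=T actual=T -> ctr[0]=3

Answer: 3 1 1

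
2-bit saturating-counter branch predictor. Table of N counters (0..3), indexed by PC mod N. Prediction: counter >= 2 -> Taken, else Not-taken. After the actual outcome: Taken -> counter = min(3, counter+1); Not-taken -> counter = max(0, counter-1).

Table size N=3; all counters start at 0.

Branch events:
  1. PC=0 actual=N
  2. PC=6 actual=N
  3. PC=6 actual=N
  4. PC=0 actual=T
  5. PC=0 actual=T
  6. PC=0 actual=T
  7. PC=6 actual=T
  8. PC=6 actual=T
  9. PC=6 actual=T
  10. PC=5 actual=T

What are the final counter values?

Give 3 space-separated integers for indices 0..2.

Answer: 3 0 1

Derivation:
Ev 1: PC=0 idx=0 pred=N actual=N -> ctr[0]=0
Ev 2: PC=6 idx=0 pred=N actual=N -> ctr[0]=0
Ev 3: PC=6 idx=0 pred=N actual=N -> ctr[0]=0
Ev 4: PC=0 idx=0 pred=N actual=T -> ctr[0]=1
Ev 5: PC=0 idx=0 pred=N actual=T -> ctr[0]=2
Ev 6: PC=0 idx=0 pred=T actual=T -> ctr[0]=3
Ev 7: PC=6 idx=0 pred=T actual=T -> ctr[0]=3
Ev 8: PC=6 idx=0 pred=T actual=T -> ctr[0]=3
Ev 9: PC=6 idx=0 pred=T actual=T -> ctr[0]=3
Ev 10: PC=5 idx=2 pred=N actual=T -> ctr[2]=1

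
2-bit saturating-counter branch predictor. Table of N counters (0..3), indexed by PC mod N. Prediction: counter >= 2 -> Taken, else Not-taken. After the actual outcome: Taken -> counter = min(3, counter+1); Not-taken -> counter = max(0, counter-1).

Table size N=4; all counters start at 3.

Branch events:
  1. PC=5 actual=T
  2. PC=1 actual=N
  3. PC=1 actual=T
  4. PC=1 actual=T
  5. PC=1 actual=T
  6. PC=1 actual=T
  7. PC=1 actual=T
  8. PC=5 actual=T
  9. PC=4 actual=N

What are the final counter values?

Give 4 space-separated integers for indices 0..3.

Ev 1: PC=5 idx=1 pred=T actual=T -> ctr[1]=3
Ev 2: PC=1 idx=1 pred=T actual=N -> ctr[1]=2
Ev 3: PC=1 idx=1 pred=T actual=T -> ctr[1]=3
Ev 4: PC=1 idx=1 pred=T actual=T -> ctr[1]=3
Ev 5: PC=1 idx=1 pred=T actual=T -> ctr[1]=3
Ev 6: PC=1 idx=1 pred=T actual=T -> ctr[1]=3
Ev 7: PC=1 idx=1 pred=T actual=T -> ctr[1]=3
Ev 8: PC=5 idx=1 pred=T actual=T -> ctr[1]=3
Ev 9: PC=4 idx=0 pred=T actual=N -> ctr[0]=2

Answer: 2 3 3 3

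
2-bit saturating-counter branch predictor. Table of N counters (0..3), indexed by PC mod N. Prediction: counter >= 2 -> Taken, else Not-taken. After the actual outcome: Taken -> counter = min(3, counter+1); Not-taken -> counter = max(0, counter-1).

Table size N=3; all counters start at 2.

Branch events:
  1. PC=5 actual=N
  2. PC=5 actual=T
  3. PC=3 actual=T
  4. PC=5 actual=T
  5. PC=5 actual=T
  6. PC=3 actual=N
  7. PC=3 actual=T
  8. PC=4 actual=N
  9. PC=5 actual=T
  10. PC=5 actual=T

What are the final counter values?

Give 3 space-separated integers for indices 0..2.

Ev 1: PC=5 idx=2 pred=T actual=N -> ctr[2]=1
Ev 2: PC=5 idx=2 pred=N actual=T -> ctr[2]=2
Ev 3: PC=3 idx=0 pred=T actual=T -> ctr[0]=3
Ev 4: PC=5 idx=2 pred=T actual=T -> ctr[2]=3
Ev 5: PC=5 idx=2 pred=T actual=T -> ctr[2]=3
Ev 6: PC=3 idx=0 pred=T actual=N -> ctr[0]=2
Ev 7: PC=3 idx=0 pred=T actual=T -> ctr[0]=3
Ev 8: PC=4 idx=1 pred=T actual=N -> ctr[1]=1
Ev 9: PC=5 idx=2 pred=T actual=T -> ctr[2]=3
Ev 10: PC=5 idx=2 pred=T actual=T -> ctr[2]=3

Answer: 3 1 3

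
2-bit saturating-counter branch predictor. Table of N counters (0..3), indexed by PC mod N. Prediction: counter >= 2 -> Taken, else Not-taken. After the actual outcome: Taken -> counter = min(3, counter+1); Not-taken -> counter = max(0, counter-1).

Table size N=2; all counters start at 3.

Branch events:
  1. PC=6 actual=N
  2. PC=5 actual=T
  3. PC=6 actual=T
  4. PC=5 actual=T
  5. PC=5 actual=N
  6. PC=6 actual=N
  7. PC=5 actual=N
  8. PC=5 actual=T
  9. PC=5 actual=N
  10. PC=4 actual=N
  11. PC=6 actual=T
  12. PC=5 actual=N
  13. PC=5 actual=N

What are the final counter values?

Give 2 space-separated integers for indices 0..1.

Ev 1: PC=6 idx=0 pred=T actual=N -> ctr[0]=2
Ev 2: PC=5 idx=1 pred=T actual=T -> ctr[1]=3
Ev 3: PC=6 idx=0 pred=T actual=T -> ctr[0]=3
Ev 4: PC=5 idx=1 pred=T actual=T -> ctr[1]=3
Ev 5: PC=5 idx=1 pred=T actual=N -> ctr[1]=2
Ev 6: PC=6 idx=0 pred=T actual=N -> ctr[0]=2
Ev 7: PC=5 idx=1 pred=T actual=N -> ctr[1]=1
Ev 8: PC=5 idx=1 pred=N actual=T -> ctr[1]=2
Ev 9: PC=5 idx=1 pred=T actual=N -> ctr[1]=1
Ev 10: PC=4 idx=0 pred=T actual=N -> ctr[0]=1
Ev 11: PC=6 idx=0 pred=N actual=T -> ctr[0]=2
Ev 12: PC=5 idx=1 pred=N actual=N -> ctr[1]=0
Ev 13: PC=5 idx=1 pred=N actual=N -> ctr[1]=0

Answer: 2 0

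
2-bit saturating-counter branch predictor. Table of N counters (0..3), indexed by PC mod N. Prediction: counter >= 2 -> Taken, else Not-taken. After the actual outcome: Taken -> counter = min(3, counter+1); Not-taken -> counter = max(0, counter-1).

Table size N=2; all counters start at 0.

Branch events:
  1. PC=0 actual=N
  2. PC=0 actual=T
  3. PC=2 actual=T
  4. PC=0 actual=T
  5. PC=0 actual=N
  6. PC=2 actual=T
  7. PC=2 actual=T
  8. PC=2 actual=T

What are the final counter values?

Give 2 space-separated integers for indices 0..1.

Answer: 3 0

Derivation:
Ev 1: PC=0 idx=0 pred=N actual=N -> ctr[0]=0
Ev 2: PC=0 idx=0 pred=N actual=T -> ctr[0]=1
Ev 3: PC=2 idx=0 pred=N actual=T -> ctr[0]=2
Ev 4: PC=0 idx=0 pred=T actual=T -> ctr[0]=3
Ev 5: PC=0 idx=0 pred=T actual=N -> ctr[0]=2
Ev 6: PC=2 idx=0 pred=T actual=T -> ctr[0]=3
Ev 7: PC=2 idx=0 pred=T actual=T -> ctr[0]=3
Ev 8: PC=2 idx=0 pred=T actual=T -> ctr[0]=3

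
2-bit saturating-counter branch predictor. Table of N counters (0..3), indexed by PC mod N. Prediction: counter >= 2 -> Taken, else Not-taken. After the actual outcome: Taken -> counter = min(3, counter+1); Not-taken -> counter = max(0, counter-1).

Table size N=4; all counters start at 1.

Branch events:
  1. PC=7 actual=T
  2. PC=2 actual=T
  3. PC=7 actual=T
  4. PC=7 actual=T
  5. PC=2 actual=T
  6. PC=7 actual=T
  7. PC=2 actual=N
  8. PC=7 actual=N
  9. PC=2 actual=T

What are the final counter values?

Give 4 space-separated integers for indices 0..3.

Answer: 1 1 3 2

Derivation:
Ev 1: PC=7 idx=3 pred=N actual=T -> ctr[3]=2
Ev 2: PC=2 idx=2 pred=N actual=T -> ctr[2]=2
Ev 3: PC=7 idx=3 pred=T actual=T -> ctr[3]=3
Ev 4: PC=7 idx=3 pred=T actual=T -> ctr[3]=3
Ev 5: PC=2 idx=2 pred=T actual=T -> ctr[2]=3
Ev 6: PC=7 idx=3 pred=T actual=T -> ctr[3]=3
Ev 7: PC=2 idx=2 pred=T actual=N -> ctr[2]=2
Ev 8: PC=7 idx=3 pred=T actual=N -> ctr[3]=2
Ev 9: PC=2 idx=2 pred=T actual=T -> ctr[2]=3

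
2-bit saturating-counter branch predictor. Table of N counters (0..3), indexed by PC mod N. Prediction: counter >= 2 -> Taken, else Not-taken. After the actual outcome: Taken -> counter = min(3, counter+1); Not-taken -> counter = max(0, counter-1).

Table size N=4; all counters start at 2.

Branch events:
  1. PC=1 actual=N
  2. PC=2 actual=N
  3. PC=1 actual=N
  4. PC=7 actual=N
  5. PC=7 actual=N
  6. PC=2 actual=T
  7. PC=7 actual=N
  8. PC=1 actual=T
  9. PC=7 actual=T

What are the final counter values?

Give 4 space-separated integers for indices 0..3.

Ev 1: PC=1 idx=1 pred=T actual=N -> ctr[1]=1
Ev 2: PC=2 idx=2 pred=T actual=N -> ctr[2]=1
Ev 3: PC=1 idx=1 pred=N actual=N -> ctr[1]=0
Ev 4: PC=7 idx=3 pred=T actual=N -> ctr[3]=1
Ev 5: PC=7 idx=3 pred=N actual=N -> ctr[3]=0
Ev 6: PC=2 idx=2 pred=N actual=T -> ctr[2]=2
Ev 7: PC=7 idx=3 pred=N actual=N -> ctr[3]=0
Ev 8: PC=1 idx=1 pred=N actual=T -> ctr[1]=1
Ev 9: PC=7 idx=3 pred=N actual=T -> ctr[3]=1

Answer: 2 1 2 1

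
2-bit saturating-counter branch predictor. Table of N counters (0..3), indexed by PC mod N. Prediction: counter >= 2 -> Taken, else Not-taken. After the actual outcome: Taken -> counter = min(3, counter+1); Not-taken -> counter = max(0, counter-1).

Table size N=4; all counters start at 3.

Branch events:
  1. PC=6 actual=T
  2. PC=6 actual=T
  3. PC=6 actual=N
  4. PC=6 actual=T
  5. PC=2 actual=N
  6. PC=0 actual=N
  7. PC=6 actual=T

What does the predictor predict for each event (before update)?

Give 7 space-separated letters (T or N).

Answer: T T T T T T T

Derivation:
Ev 1: PC=6 idx=2 pred=T actual=T -> ctr[2]=3
Ev 2: PC=6 idx=2 pred=T actual=T -> ctr[2]=3
Ev 3: PC=6 idx=2 pred=T actual=N -> ctr[2]=2
Ev 4: PC=6 idx=2 pred=T actual=T -> ctr[2]=3
Ev 5: PC=2 idx=2 pred=T actual=N -> ctr[2]=2
Ev 6: PC=0 idx=0 pred=T actual=N -> ctr[0]=2
Ev 7: PC=6 idx=2 pred=T actual=T -> ctr[2]=3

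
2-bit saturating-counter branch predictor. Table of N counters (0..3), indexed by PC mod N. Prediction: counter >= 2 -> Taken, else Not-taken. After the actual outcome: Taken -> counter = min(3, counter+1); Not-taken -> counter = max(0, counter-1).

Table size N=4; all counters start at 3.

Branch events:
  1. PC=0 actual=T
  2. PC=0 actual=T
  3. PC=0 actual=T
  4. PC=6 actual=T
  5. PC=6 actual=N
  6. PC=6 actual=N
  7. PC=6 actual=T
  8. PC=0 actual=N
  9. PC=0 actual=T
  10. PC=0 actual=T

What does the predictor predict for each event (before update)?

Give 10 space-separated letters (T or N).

Ev 1: PC=0 idx=0 pred=T actual=T -> ctr[0]=3
Ev 2: PC=0 idx=0 pred=T actual=T -> ctr[0]=3
Ev 3: PC=0 idx=0 pred=T actual=T -> ctr[0]=3
Ev 4: PC=6 idx=2 pred=T actual=T -> ctr[2]=3
Ev 5: PC=6 idx=2 pred=T actual=N -> ctr[2]=2
Ev 6: PC=6 idx=2 pred=T actual=N -> ctr[2]=1
Ev 7: PC=6 idx=2 pred=N actual=T -> ctr[2]=2
Ev 8: PC=0 idx=0 pred=T actual=N -> ctr[0]=2
Ev 9: PC=0 idx=0 pred=T actual=T -> ctr[0]=3
Ev 10: PC=0 idx=0 pred=T actual=T -> ctr[0]=3

Answer: T T T T T T N T T T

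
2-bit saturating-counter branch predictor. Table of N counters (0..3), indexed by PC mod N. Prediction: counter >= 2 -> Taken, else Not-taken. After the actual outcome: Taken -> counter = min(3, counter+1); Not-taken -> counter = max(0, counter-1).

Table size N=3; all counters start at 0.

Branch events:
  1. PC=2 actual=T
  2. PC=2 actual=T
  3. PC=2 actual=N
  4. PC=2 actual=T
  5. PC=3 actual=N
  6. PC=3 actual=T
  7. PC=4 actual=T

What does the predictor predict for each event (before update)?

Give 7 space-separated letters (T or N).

Ev 1: PC=2 idx=2 pred=N actual=T -> ctr[2]=1
Ev 2: PC=2 idx=2 pred=N actual=T -> ctr[2]=2
Ev 3: PC=2 idx=2 pred=T actual=N -> ctr[2]=1
Ev 4: PC=2 idx=2 pred=N actual=T -> ctr[2]=2
Ev 5: PC=3 idx=0 pred=N actual=N -> ctr[0]=0
Ev 6: PC=3 idx=0 pred=N actual=T -> ctr[0]=1
Ev 7: PC=4 idx=1 pred=N actual=T -> ctr[1]=1

Answer: N N T N N N N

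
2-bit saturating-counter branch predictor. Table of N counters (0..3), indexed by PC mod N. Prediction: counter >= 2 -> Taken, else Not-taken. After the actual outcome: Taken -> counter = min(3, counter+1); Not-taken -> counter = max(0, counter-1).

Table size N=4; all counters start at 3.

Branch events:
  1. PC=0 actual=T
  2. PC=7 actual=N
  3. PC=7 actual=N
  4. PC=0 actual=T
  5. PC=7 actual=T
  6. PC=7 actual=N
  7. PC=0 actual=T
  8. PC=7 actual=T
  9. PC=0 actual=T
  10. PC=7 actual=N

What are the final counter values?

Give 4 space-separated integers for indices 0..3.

Answer: 3 3 3 1

Derivation:
Ev 1: PC=0 idx=0 pred=T actual=T -> ctr[0]=3
Ev 2: PC=7 idx=3 pred=T actual=N -> ctr[3]=2
Ev 3: PC=7 idx=3 pred=T actual=N -> ctr[3]=1
Ev 4: PC=0 idx=0 pred=T actual=T -> ctr[0]=3
Ev 5: PC=7 idx=3 pred=N actual=T -> ctr[3]=2
Ev 6: PC=7 idx=3 pred=T actual=N -> ctr[3]=1
Ev 7: PC=0 idx=0 pred=T actual=T -> ctr[0]=3
Ev 8: PC=7 idx=3 pred=N actual=T -> ctr[3]=2
Ev 9: PC=0 idx=0 pred=T actual=T -> ctr[0]=3
Ev 10: PC=7 idx=3 pred=T actual=N -> ctr[3]=1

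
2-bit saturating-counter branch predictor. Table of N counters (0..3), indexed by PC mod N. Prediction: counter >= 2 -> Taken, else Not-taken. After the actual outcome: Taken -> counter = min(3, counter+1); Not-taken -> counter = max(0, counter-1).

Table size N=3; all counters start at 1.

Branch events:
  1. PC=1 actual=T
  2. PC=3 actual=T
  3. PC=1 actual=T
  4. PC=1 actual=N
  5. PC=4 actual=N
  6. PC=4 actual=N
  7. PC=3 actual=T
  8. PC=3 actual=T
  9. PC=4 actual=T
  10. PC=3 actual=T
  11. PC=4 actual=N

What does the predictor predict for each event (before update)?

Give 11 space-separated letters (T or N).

Answer: N N T T T N T T N T N

Derivation:
Ev 1: PC=1 idx=1 pred=N actual=T -> ctr[1]=2
Ev 2: PC=3 idx=0 pred=N actual=T -> ctr[0]=2
Ev 3: PC=1 idx=1 pred=T actual=T -> ctr[1]=3
Ev 4: PC=1 idx=1 pred=T actual=N -> ctr[1]=2
Ev 5: PC=4 idx=1 pred=T actual=N -> ctr[1]=1
Ev 6: PC=4 idx=1 pred=N actual=N -> ctr[1]=0
Ev 7: PC=3 idx=0 pred=T actual=T -> ctr[0]=3
Ev 8: PC=3 idx=0 pred=T actual=T -> ctr[0]=3
Ev 9: PC=4 idx=1 pred=N actual=T -> ctr[1]=1
Ev 10: PC=3 idx=0 pred=T actual=T -> ctr[0]=3
Ev 11: PC=4 idx=1 pred=N actual=N -> ctr[1]=0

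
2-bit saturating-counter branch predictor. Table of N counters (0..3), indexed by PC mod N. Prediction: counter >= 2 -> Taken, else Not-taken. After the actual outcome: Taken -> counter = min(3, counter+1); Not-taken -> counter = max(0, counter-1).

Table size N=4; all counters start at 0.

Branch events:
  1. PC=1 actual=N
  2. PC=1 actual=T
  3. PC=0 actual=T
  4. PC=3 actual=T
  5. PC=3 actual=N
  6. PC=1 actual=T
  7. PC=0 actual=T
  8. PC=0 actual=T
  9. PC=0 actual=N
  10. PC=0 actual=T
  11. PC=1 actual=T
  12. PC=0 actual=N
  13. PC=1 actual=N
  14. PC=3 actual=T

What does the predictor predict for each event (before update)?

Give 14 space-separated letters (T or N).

Ev 1: PC=1 idx=1 pred=N actual=N -> ctr[1]=0
Ev 2: PC=1 idx=1 pred=N actual=T -> ctr[1]=1
Ev 3: PC=0 idx=0 pred=N actual=T -> ctr[0]=1
Ev 4: PC=3 idx=3 pred=N actual=T -> ctr[3]=1
Ev 5: PC=3 idx=3 pred=N actual=N -> ctr[3]=0
Ev 6: PC=1 idx=1 pred=N actual=T -> ctr[1]=2
Ev 7: PC=0 idx=0 pred=N actual=T -> ctr[0]=2
Ev 8: PC=0 idx=0 pred=T actual=T -> ctr[0]=3
Ev 9: PC=0 idx=0 pred=T actual=N -> ctr[0]=2
Ev 10: PC=0 idx=0 pred=T actual=T -> ctr[0]=3
Ev 11: PC=1 idx=1 pred=T actual=T -> ctr[1]=3
Ev 12: PC=0 idx=0 pred=T actual=N -> ctr[0]=2
Ev 13: PC=1 idx=1 pred=T actual=N -> ctr[1]=2
Ev 14: PC=3 idx=3 pred=N actual=T -> ctr[3]=1

Answer: N N N N N N N T T T T T T N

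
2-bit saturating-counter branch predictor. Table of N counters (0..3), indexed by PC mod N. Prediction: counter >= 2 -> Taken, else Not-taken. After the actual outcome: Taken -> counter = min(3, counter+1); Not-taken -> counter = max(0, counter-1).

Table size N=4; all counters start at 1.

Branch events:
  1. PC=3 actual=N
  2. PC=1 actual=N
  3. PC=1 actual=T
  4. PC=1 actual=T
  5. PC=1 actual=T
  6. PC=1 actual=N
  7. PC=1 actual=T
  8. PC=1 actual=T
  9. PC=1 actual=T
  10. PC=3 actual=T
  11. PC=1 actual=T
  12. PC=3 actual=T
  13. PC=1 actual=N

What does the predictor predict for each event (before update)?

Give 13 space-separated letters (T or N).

Ev 1: PC=3 idx=3 pred=N actual=N -> ctr[3]=0
Ev 2: PC=1 idx=1 pred=N actual=N -> ctr[1]=0
Ev 3: PC=1 idx=1 pred=N actual=T -> ctr[1]=1
Ev 4: PC=1 idx=1 pred=N actual=T -> ctr[1]=2
Ev 5: PC=1 idx=1 pred=T actual=T -> ctr[1]=3
Ev 6: PC=1 idx=1 pred=T actual=N -> ctr[1]=2
Ev 7: PC=1 idx=1 pred=T actual=T -> ctr[1]=3
Ev 8: PC=1 idx=1 pred=T actual=T -> ctr[1]=3
Ev 9: PC=1 idx=1 pred=T actual=T -> ctr[1]=3
Ev 10: PC=3 idx=3 pred=N actual=T -> ctr[3]=1
Ev 11: PC=1 idx=1 pred=T actual=T -> ctr[1]=3
Ev 12: PC=3 idx=3 pred=N actual=T -> ctr[3]=2
Ev 13: PC=1 idx=1 pred=T actual=N -> ctr[1]=2

Answer: N N N N T T T T T N T N T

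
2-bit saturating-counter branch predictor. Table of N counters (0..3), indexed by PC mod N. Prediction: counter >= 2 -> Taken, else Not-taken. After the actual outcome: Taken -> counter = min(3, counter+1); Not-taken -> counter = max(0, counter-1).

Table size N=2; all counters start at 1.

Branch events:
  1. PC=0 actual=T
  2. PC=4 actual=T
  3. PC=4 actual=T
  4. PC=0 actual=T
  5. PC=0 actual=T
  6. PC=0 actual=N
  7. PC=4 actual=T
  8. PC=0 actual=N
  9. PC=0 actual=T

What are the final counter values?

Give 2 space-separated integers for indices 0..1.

Answer: 3 1

Derivation:
Ev 1: PC=0 idx=0 pred=N actual=T -> ctr[0]=2
Ev 2: PC=4 idx=0 pred=T actual=T -> ctr[0]=3
Ev 3: PC=4 idx=0 pred=T actual=T -> ctr[0]=3
Ev 4: PC=0 idx=0 pred=T actual=T -> ctr[0]=3
Ev 5: PC=0 idx=0 pred=T actual=T -> ctr[0]=3
Ev 6: PC=0 idx=0 pred=T actual=N -> ctr[0]=2
Ev 7: PC=4 idx=0 pred=T actual=T -> ctr[0]=3
Ev 8: PC=0 idx=0 pred=T actual=N -> ctr[0]=2
Ev 9: PC=0 idx=0 pred=T actual=T -> ctr[0]=3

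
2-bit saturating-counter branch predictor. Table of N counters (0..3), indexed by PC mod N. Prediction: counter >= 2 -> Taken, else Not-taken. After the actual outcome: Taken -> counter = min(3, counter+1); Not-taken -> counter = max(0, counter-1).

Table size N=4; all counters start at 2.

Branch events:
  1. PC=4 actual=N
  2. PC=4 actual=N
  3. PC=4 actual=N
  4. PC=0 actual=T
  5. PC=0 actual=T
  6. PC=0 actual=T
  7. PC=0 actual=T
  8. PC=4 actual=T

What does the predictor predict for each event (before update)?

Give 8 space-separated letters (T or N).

Answer: T N N N N T T T

Derivation:
Ev 1: PC=4 idx=0 pred=T actual=N -> ctr[0]=1
Ev 2: PC=4 idx=0 pred=N actual=N -> ctr[0]=0
Ev 3: PC=4 idx=0 pred=N actual=N -> ctr[0]=0
Ev 4: PC=0 idx=0 pred=N actual=T -> ctr[0]=1
Ev 5: PC=0 idx=0 pred=N actual=T -> ctr[0]=2
Ev 6: PC=0 idx=0 pred=T actual=T -> ctr[0]=3
Ev 7: PC=0 idx=0 pred=T actual=T -> ctr[0]=3
Ev 8: PC=4 idx=0 pred=T actual=T -> ctr[0]=3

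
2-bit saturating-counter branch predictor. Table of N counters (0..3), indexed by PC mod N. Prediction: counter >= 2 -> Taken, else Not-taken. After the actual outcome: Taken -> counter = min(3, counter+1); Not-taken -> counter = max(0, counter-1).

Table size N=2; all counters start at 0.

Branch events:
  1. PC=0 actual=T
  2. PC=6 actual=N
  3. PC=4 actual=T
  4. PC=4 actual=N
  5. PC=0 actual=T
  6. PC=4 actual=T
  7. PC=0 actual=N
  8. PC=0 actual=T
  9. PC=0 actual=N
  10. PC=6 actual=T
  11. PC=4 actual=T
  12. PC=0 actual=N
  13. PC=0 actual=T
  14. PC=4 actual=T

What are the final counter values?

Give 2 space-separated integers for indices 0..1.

Answer: 3 0

Derivation:
Ev 1: PC=0 idx=0 pred=N actual=T -> ctr[0]=1
Ev 2: PC=6 idx=0 pred=N actual=N -> ctr[0]=0
Ev 3: PC=4 idx=0 pred=N actual=T -> ctr[0]=1
Ev 4: PC=4 idx=0 pred=N actual=N -> ctr[0]=0
Ev 5: PC=0 idx=0 pred=N actual=T -> ctr[0]=1
Ev 6: PC=4 idx=0 pred=N actual=T -> ctr[0]=2
Ev 7: PC=0 idx=0 pred=T actual=N -> ctr[0]=1
Ev 8: PC=0 idx=0 pred=N actual=T -> ctr[0]=2
Ev 9: PC=0 idx=0 pred=T actual=N -> ctr[0]=1
Ev 10: PC=6 idx=0 pred=N actual=T -> ctr[0]=2
Ev 11: PC=4 idx=0 pred=T actual=T -> ctr[0]=3
Ev 12: PC=0 idx=0 pred=T actual=N -> ctr[0]=2
Ev 13: PC=0 idx=0 pred=T actual=T -> ctr[0]=3
Ev 14: PC=4 idx=0 pred=T actual=T -> ctr[0]=3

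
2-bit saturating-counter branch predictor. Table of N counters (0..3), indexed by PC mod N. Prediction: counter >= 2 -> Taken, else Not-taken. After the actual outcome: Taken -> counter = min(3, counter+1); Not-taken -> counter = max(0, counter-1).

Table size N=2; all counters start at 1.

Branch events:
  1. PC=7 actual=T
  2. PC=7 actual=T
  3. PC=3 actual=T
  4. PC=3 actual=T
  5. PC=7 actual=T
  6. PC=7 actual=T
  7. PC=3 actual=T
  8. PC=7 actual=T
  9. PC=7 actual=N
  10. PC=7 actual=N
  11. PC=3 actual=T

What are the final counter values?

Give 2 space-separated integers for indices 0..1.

Ev 1: PC=7 idx=1 pred=N actual=T -> ctr[1]=2
Ev 2: PC=7 idx=1 pred=T actual=T -> ctr[1]=3
Ev 3: PC=3 idx=1 pred=T actual=T -> ctr[1]=3
Ev 4: PC=3 idx=1 pred=T actual=T -> ctr[1]=3
Ev 5: PC=7 idx=1 pred=T actual=T -> ctr[1]=3
Ev 6: PC=7 idx=1 pred=T actual=T -> ctr[1]=3
Ev 7: PC=3 idx=1 pred=T actual=T -> ctr[1]=3
Ev 8: PC=7 idx=1 pred=T actual=T -> ctr[1]=3
Ev 9: PC=7 idx=1 pred=T actual=N -> ctr[1]=2
Ev 10: PC=7 idx=1 pred=T actual=N -> ctr[1]=1
Ev 11: PC=3 idx=1 pred=N actual=T -> ctr[1]=2

Answer: 1 2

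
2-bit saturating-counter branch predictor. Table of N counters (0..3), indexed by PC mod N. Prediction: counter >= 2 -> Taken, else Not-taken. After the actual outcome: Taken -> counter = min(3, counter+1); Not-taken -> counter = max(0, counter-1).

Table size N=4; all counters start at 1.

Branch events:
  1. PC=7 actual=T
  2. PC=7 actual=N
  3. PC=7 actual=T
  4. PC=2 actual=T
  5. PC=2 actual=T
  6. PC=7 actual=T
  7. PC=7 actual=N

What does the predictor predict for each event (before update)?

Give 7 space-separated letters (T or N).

Answer: N T N N T T T

Derivation:
Ev 1: PC=7 idx=3 pred=N actual=T -> ctr[3]=2
Ev 2: PC=7 idx=3 pred=T actual=N -> ctr[3]=1
Ev 3: PC=7 idx=3 pred=N actual=T -> ctr[3]=2
Ev 4: PC=2 idx=2 pred=N actual=T -> ctr[2]=2
Ev 5: PC=2 idx=2 pred=T actual=T -> ctr[2]=3
Ev 6: PC=7 idx=3 pred=T actual=T -> ctr[3]=3
Ev 7: PC=7 idx=3 pred=T actual=N -> ctr[3]=2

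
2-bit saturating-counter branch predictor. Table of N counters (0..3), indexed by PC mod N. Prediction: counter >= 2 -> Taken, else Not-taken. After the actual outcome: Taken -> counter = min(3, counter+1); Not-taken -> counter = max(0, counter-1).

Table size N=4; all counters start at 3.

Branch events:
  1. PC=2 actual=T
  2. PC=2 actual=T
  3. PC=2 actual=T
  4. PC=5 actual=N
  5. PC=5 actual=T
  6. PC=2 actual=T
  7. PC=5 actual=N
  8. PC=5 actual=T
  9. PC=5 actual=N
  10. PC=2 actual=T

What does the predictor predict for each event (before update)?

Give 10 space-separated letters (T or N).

Ev 1: PC=2 idx=2 pred=T actual=T -> ctr[2]=3
Ev 2: PC=2 idx=2 pred=T actual=T -> ctr[2]=3
Ev 3: PC=2 idx=2 pred=T actual=T -> ctr[2]=3
Ev 4: PC=5 idx=1 pred=T actual=N -> ctr[1]=2
Ev 5: PC=5 idx=1 pred=T actual=T -> ctr[1]=3
Ev 6: PC=2 idx=2 pred=T actual=T -> ctr[2]=3
Ev 7: PC=5 idx=1 pred=T actual=N -> ctr[1]=2
Ev 8: PC=5 idx=1 pred=T actual=T -> ctr[1]=3
Ev 9: PC=5 idx=1 pred=T actual=N -> ctr[1]=2
Ev 10: PC=2 idx=2 pred=T actual=T -> ctr[2]=3

Answer: T T T T T T T T T T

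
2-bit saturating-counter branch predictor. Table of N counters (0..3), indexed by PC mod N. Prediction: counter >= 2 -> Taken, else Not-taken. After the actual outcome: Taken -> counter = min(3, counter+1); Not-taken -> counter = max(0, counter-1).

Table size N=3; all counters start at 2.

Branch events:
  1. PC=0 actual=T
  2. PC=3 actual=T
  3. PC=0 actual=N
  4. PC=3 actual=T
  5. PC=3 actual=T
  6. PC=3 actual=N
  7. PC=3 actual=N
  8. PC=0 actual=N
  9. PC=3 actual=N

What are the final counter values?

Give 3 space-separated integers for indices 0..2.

Ev 1: PC=0 idx=0 pred=T actual=T -> ctr[0]=3
Ev 2: PC=3 idx=0 pred=T actual=T -> ctr[0]=3
Ev 3: PC=0 idx=0 pred=T actual=N -> ctr[0]=2
Ev 4: PC=3 idx=0 pred=T actual=T -> ctr[0]=3
Ev 5: PC=3 idx=0 pred=T actual=T -> ctr[0]=3
Ev 6: PC=3 idx=0 pred=T actual=N -> ctr[0]=2
Ev 7: PC=3 idx=0 pred=T actual=N -> ctr[0]=1
Ev 8: PC=0 idx=0 pred=N actual=N -> ctr[0]=0
Ev 9: PC=3 idx=0 pred=N actual=N -> ctr[0]=0

Answer: 0 2 2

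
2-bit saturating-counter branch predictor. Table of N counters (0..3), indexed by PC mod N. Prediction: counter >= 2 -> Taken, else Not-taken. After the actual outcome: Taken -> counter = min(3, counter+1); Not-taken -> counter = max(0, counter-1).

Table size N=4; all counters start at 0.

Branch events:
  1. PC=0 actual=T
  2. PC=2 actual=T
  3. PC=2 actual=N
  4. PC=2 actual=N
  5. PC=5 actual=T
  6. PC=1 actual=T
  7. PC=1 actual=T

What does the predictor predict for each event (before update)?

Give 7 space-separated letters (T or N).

Answer: N N N N N N T

Derivation:
Ev 1: PC=0 idx=0 pred=N actual=T -> ctr[0]=1
Ev 2: PC=2 idx=2 pred=N actual=T -> ctr[2]=1
Ev 3: PC=2 idx=2 pred=N actual=N -> ctr[2]=0
Ev 4: PC=2 idx=2 pred=N actual=N -> ctr[2]=0
Ev 5: PC=5 idx=1 pred=N actual=T -> ctr[1]=1
Ev 6: PC=1 idx=1 pred=N actual=T -> ctr[1]=2
Ev 7: PC=1 idx=1 pred=T actual=T -> ctr[1]=3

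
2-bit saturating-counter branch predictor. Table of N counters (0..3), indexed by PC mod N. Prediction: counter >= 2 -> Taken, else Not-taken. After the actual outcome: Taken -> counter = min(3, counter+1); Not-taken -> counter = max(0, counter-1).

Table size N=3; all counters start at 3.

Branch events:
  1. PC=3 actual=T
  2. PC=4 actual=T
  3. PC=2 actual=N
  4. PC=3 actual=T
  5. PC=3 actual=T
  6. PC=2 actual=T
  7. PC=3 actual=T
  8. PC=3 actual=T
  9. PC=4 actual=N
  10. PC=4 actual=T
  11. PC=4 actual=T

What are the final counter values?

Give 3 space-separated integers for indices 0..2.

Answer: 3 3 3

Derivation:
Ev 1: PC=3 idx=0 pred=T actual=T -> ctr[0]=3
Ev 2: PC=4 idx=1 pred=T actual=T -> ctr[1]=3
Ev 3: PC=2 idx=2 pred=T actual=N -> ctr[2]=2
Ev 4: PC=3 idx=0 pred=T actual=T -> ctr[0]=3
Ev 5: PC=3 idx=0 pred=T actual=T -> ctr[0]=3
Ev 6: PC=2 idx=2 pred=T actual=T -> ctr[2]=3
Ev 7: PC=3 idx=0 pred=T actual=T -> ctr[0]=3
Ev 8: PC=3 idx=0 pred=T actual=T -> ctr[0]=3
Ev 9: PC=4 idx=1 pred=T actual=N -> ctr[1]=2
Ev 10: PC=4 idx=1 pred=T actual=T -> ctr[1]=3
Ev 11: PC=4 idx=1 pred=T actual=T -> ctr[1]=3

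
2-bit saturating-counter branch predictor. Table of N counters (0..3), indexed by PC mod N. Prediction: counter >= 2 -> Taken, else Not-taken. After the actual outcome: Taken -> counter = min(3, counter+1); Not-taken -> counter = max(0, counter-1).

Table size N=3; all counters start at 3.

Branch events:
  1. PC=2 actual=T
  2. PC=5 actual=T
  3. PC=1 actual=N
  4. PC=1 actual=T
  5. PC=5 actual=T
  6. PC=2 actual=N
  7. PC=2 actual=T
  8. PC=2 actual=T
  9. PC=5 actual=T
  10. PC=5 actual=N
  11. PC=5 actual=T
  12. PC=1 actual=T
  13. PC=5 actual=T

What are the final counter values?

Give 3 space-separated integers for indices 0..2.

Answer: 3 3 3

Derivation:
Ev 1: PC=2 idx=2 pred=T actual=T -> ctr[2]=3
Ev 2: PC=5 idx=2 pred=T actual=T -> ctr[2]=3
Ev 3: PC=1 idx=1 pred=T actual=N -> ctr[1]=2
Ev 4: PC=1 idx=1 pred=T actual=T -> ctr[1]=3
Ev 5: PC=5 idx=2 pred=T actual=T -> ctr[2]=3
Ev 6: PC=2 idx=2 pred=T actual=N -> ctr[2]=2
Ev 7: PC=2 idx=2 pred=T actual=T -> ctr[2]=3
Ev 8: PC=2 idx=2 pred=T actual=T -> ctr[2]=3
Ev 9: PC=5 idx=2 pred=T actual=T -> ctr[2]=3
Ev 10: PC=5 idx=2 pred=T actual=N -> ctr[2]=2
Ev 11: PC=5 idx=2 pred=T actual=T -> ctr[2]=3
Ev 12: PC=1 idx=1 pred=T actual=T -> ctr[1]=3
Ev 13: PC=5 idx=2 pred=T actual=T -> ctr[2]=3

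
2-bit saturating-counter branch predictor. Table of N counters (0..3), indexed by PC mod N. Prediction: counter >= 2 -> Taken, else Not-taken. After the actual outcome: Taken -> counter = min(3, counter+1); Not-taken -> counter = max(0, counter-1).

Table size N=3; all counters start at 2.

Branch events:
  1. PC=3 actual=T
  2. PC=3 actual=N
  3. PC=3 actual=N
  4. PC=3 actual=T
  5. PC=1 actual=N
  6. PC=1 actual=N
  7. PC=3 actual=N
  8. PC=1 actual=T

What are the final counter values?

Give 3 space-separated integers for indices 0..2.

Answer: 1 1 2

Derivation:
Ev 1: PC=3 idx=0 pred=T actual=T -> ctr[0]=3
Ev 2: PC=3 idx=0 pred=T actual=N -> ctr[0]=2
Ev 3: PC=3 idx=0 pred=T actual=N -> ctr[0]=1
Ev 4: PC=3 idx=0 pred=N actual=T -> ctr[0]=2
Ev 5: PC=1 idx=1 pred=T actual=N -> ctr[1]=1
Ev 6: PC=1 idx=1 pred=N actual=N -> ctr[1]=0
Ev 7: PC=3 idx=0 pred=T actual=N -> ctr[0]=1
Ev 8: PC=1 idx=1 pred=N actual=T -> ctr[1]=1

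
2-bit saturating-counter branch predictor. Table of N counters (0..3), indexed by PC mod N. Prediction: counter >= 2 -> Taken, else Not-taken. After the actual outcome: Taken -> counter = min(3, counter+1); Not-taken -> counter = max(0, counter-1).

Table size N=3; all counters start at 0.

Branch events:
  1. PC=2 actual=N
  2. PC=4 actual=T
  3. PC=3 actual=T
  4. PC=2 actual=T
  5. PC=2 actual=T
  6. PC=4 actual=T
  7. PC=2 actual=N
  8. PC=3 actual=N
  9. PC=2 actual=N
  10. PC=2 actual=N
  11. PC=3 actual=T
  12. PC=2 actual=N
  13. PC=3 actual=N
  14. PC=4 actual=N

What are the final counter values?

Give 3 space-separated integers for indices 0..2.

Ev 1: PC=2 idx=2 pred=N actual=N -> ctr[2]=0
Ev 2: PC=4 idx=1 pred=N actual=T -> ctr[1]=1
Ev 3: PC=3 idx=0 pred=N actual=T -> ctr[0]=1
Ev 4: PC=2 idx=2 pred=N actual=T -> ctr[2]=1
Ev 5: PC=2 idx=2 pred=N actual=T -> ctr[2]=2
Ev 6: PC=4 idx=1 pred=N actual=T -> ctr[1]=2
Ev 7: PC=2 idx=2 pred=T actual=N -> ctr[2]=1
Ev 8: PC=3 idx=0 pred=N actual=N -> ctr[0]=0
Ev 9: PC=2 idx=2 pred=N actual=N -> ctr[2]=0
Ev 10: PC=2 idx=2 pred=N actual=N -> ctr[2]=0
Ev 11: PC=3 idx=0 pred=N actual=T -> ctr[0]=1
Ev 12: PC=2 idx=2 pred=N actual=N -> ctr[2]=0
Ev 13: PC=3 idx=0 pred=N actual=N -> ctr[0]=0
Ev 14: PC=4 idx=1 pred=T actual=N -> ctr[1]=1

Answer: 0 1 0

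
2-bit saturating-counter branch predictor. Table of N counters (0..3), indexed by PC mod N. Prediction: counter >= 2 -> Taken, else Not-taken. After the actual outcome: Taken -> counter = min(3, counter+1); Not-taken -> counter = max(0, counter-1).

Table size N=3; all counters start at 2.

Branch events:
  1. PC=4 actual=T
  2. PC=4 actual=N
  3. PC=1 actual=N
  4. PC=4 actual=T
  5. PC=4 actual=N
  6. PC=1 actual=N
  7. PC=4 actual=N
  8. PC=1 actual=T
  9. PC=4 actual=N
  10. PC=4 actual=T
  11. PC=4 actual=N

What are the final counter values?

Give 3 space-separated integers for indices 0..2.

Ev 1: PC=4 idx=1 pred=T actual=T -> ctr[1]=3
Ev 2: PC=4 idx=1 pred=T actual=N -> ctr[1]=2
Ev 3: PC=1 idx=1 pred=T actual=N -> ctr[1]=1
Ev 4: PC=4 idx=1 pred=N actual=T -> ctr[1]=2
Ev 5: PC=4 idx=1 pred=T actual=N -> ctr[1]=1
Ev 6: PC=1 idx=1 pred=N actual=N -> ctr[1]=0
Ev 7: PC=4 idx=1 pred=N actual=N -> ctr[1]=0
Ev 8: PC=1 idx=1 pred=N actual=T -> ctr[1]=1
Ev 9: PC=4 idx=1 pred=N actual=N -> ctr[1]=0
Ev 10: PC=4 idx=1 pred=N actual=T -> ctr[1]=1
Ev 11: PC=4 idx=1 pred=N actual=N -> ctr[1]=0

Answer: 2 0 2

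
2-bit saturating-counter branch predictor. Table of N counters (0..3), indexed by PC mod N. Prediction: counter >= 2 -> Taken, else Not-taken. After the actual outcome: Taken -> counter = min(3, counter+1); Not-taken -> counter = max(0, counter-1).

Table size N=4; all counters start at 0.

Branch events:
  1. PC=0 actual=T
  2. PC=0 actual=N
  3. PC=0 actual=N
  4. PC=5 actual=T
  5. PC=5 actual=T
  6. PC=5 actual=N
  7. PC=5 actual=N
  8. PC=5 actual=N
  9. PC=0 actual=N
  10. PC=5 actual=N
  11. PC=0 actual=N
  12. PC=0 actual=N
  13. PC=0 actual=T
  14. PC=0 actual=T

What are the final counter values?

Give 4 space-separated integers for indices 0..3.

Answer: 2 0 0 0

Derivation:
Ev 1: PC=0 idx=0 pred=N actual=T -> ctr[0]=1
Ev 2: PC=0 idx=0 pred=N actual=N -> ctr[0]=0
Ev 3: PC=0 idx=0 pred=N actual=N -> ctr[0]=0
Ev 4: PC=5 idx=1 pred=N actual=T -> ctr[1]=1
Ev 5: PC=5 idx=1 pred=N actual=T -> ctr[1]=2
Ev 6: PC=5 idx=1 pred=T actual=N -> ctr[1]=1
Ev 7: PC=5 idx=1 pred=N actual=N -> ctr[1]=0
Ev 8: PC=5 idx=1 pred=N actual=N -> ctr[1]=0
Ev 9: PC=0 idx=0 pred=N actual=N -> ctr[0]=0
Ev 10: PC=5 idx=1 pred=N actual=N -> ctr[1]=0
Ev 11: PC=0 idx=0 pred=N actual=N -> ctr[0]=0
Ev 12: PC=0 idx=0 pred=N actual=N -> ctr[0]=0
Ev 13: PC=0 idx=0 pred=N actual=T -> ctr[0]=1
Ev 14: PC=0 idx=0 pred=N actual=T -> ctr[0]=2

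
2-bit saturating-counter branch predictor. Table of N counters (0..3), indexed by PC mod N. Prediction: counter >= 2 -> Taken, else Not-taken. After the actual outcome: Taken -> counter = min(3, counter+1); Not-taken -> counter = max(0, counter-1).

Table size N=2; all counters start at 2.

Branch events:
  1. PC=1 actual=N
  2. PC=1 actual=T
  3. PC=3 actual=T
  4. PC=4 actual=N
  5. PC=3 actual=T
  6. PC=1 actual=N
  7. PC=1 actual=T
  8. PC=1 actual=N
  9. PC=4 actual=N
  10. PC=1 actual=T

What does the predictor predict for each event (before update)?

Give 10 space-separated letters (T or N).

Ev 1: PC=1 idx=1 pred=T actual=N -> ctr[1]=1
Ev 2: PC=1 idx=1 pred=N actual=T -> ctr[1]=2
Ev 3: PC=3 idx=1 pred=T actual=T -> ctr[1]=3
Ev 4: PC=4 idx=0 pred=T actual=N -> ctr[0]=1
Ev 5: PC=3 idx=1 pred=T actual=T -> ctr[1]=3
Ev 6: PC=1 idx=1 pred=T actual=N -> ctr[1]=2
Ev 7: PC=1 idx=1 pred=T actual=T -> ctr[1]=3
Ev 8: PC=1 idx=1 pred=T actual=N -> ctr[1]=2
Ev 9: PC=4 idx=0 pred=N actual=N -> ctr[0]=0
Ev 10: PC=1 idx=1 pred=T actual=T -> ctr[1]=3

Answer: T N T T T T T T N T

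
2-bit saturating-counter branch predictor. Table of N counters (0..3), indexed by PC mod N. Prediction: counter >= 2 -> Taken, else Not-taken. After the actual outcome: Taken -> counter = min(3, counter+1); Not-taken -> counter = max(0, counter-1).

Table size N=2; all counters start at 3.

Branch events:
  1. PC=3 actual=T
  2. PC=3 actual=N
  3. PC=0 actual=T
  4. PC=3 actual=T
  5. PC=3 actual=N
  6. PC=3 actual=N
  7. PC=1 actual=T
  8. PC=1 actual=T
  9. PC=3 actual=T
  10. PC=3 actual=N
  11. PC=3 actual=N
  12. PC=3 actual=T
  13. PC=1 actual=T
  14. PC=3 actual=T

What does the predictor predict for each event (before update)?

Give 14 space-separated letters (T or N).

Answer: T T T T T T N T T T T N T T

Derivation:
Ev 1: PC=3 idx=1 pred=T actual=T -> ctr[1]=3
Ev 2: PC=3 idx=1 pred=T actual=N -> ctr[1]=2
Ev 3: PC=0 idx=0 pred=T actual=T -> ctr[0]=3
Ev 4: PC=3 idx=1 pred=T actual=T -> ctr[1]=3
Ev 5: PC=3 idx=1 pred=T actual=N -> ctr[1]=2
Ev 6: PC=3 idx=1 pred=T actual=N -> ctr[1]=1
Ev 7: PC=1 idx=1 pred=N actual=T -> ctr[1]=2
Ev 8: PC=1 idx=1 pred=T actual=T -> ctr[1]=3
Ev 9: PC=3 idx=1 pred=T actual=T -> ctr[1]=3
Ev 10: PC=3 idx=1 pred=T actual=N -> ctr[1]=2
Ev 11: PC=3 idx=1 pred=T actual=N -> ctr[1]=1
Ev 12: PC=3 idx=1 pred=N actual=T -> ctr[1]=2
Ev 13: PC=1 idx=1 pred=T actual=T -> ctr[1]=3
Ev 14: PC=3 idx=1 pred=T actual=T -> ctr[1]=3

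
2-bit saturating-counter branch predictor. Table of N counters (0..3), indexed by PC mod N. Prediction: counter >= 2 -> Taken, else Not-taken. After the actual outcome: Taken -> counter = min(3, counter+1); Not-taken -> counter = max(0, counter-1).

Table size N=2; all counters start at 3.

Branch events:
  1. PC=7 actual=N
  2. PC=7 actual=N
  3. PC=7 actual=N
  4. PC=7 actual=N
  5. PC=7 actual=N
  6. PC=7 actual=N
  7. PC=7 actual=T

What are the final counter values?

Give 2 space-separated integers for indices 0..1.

Answer: 3 1

Derivation:
Ev 1: PC=7 idx=1 pred=T actual=N -> ctr[1]=2
Ev 2: PC=7 idx=1 pred=T actual=N -> ctr[1]=1
Ev 3: PC=7 idx=1 pred=N actual=N -> ctr[1]=0
Ev 4: PC=7 idx=1 pred=N actual=N -> ctr[1]=0
Ev 5: PC=7 idx=1 pred=N actual=N -> ctr[1]=0
Ev 6: PC=7 idx=1 pred=N actual=N -> ctr[1]=0
Ev 7: PC=7 idx=1 pred=N actual=T -> ctr[1]=1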